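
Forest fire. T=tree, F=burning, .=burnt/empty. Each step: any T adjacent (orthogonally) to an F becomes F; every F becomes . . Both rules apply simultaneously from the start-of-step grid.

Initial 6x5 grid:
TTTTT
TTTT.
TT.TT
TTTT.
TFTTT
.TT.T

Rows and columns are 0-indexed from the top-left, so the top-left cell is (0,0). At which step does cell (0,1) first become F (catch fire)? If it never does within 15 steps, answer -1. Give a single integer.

Step 1: cell (0,1)='T' (+4 fires, +1 burnt)
Step 2: cell (0,1)='T' (+5 fires, +4 burnt)
Step 3: cell (0,1)='T' (+4 fires, +5 burnt)
Step 4: cell (0,1)='F' (+5 fires, +4 burnt)
  -> target ignites at step 4
Step 5: cell (0,1)='.' (+4 fires, +5 burnt)
Step 6: cell (0,1)='.' (+1 fires, +4 burnt)
Step 7: cell (0,1)='.' (+1 fires, +1 burnt)
Step 8: cell (0,1)='.' (+0 fires, +1 burnt)
  fire out at step 8

4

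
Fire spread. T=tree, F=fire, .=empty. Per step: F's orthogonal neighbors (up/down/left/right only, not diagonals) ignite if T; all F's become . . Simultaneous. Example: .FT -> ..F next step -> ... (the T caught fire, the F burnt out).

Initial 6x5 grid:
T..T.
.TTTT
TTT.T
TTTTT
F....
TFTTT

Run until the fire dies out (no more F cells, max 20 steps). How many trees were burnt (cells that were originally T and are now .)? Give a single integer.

Answer: 18

Derivation:
Step 1: +3 fires, +2 burnt (F count now 3)
Step 2: +3 fires, +3 burnt (F count now 3)
Step 3: +3 fires, +3 burnt (F count now 3)
Step 4: +3 fires, +3 burnt (F count now 3)
Step 5: +2 fires, +3 burnt (F count now 2)
Step 6: +2 fires, +2 burnt (F count now 2)
Step 7: +2 fires, +2 burnt (F count now 2)
Step 8: +0 fires, +2 burnt (F count now 0)
Fire out after step 8
Initially T: 19, now '.': 29
Total burnt (originally-T cells now '.'): 18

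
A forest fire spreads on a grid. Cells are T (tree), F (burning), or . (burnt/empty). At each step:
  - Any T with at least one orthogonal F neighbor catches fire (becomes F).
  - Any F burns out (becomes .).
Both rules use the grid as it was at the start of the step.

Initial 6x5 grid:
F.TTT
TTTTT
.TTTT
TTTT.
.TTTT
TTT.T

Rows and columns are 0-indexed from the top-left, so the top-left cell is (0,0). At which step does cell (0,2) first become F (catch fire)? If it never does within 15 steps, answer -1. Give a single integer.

Step 1: cell (0,2)='T' (+1 fires, +1 burnt)
Step 2: cell (0,2)='T' (+1 fires, +1 burnt)
Step 3: cell (0,2)='T' (+2 fires, +1 burnt)
Step 4: cell (0,2)='F' (+4 fires, +2 burnt)
  -> target ignites at step 4
Step 5: cell (0,2)='.' (+6 fires, +4 burnt)
Step 6: cell (0,2)='.' (+5 fires, +6 burnt)
Step 7: cell (0,2)='.' (+3 fires, +5 burnt)
Step 8: cell (0,2)='.' (+1 fires, +3 burnt)
Step 9: cell (0,2)='.' (+1 fires, +1 burnt)
Step 10: cell (0,2)='.' (+0 fires, +1 burnt)
  fire out at step 10

4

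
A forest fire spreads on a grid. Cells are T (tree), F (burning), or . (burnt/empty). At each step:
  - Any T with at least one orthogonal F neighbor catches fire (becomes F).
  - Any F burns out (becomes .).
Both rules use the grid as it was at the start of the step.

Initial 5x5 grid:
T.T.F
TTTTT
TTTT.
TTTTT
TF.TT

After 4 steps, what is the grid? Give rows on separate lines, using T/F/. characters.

Step 1: 3 trees catch fire, 2 burn out
  T.T..
  TTTTF
  TTTT.
  TFTTT
  F..TT
Step 2: 4 trees catch fire, 3 burn out
  T.T..
  TTTF.
  TFTT.
  F.FTT
  ...TT
Step 3: 6 trees catch fire, 4 burn out
  T.T..
  TFF..
  F.FF.
  ...FT
  ...TT
Step 4: 4 trees catch fire, 6 burn out
  T.F..
  F....
  .....
  ....F
  ...FT

T.F..
F....
.....
....F
...FT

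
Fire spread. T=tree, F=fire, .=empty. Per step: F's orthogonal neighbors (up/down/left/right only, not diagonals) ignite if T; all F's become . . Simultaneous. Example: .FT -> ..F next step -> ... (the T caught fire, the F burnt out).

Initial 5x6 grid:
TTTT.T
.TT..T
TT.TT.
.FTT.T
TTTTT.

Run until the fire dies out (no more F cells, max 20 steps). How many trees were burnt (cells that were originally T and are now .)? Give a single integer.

Answer: 17

Derivation:
Step 1: +3 fires, +1 burnt (F count now 3)
Step 2: +5 fires, +3 burnt (F count now 5)
Step 3: +4 fires, +5 burnt (F count now 4)
Step 4: +4 fires, +4 burnt (F count now 4)
Step 5: +1 fires, +4 burnt (F count now 1)
Step 6: +0 fires, +1 burnt (F count now 0)
Fire out after step 6
Initially T: 20, now '.': 27
Total burnt (originally-T cells now '.'): 17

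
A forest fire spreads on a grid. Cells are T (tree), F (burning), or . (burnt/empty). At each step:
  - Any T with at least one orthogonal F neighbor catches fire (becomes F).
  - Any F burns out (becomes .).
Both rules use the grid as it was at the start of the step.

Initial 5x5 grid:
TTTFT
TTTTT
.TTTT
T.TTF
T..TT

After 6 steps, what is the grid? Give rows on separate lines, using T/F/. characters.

Step 1: 6 trees catch fire, 2 burn out
  TTF.F
  TTTFT
  .TTTF
  T.TF.
  T..TF
Step 2: 6 trees catch fire, 6 burn out
  TF...
  TTF.F
  .TTF.
  T.F..
  T..F.
Step 3: 3 trees catch fire, 6 burn out
  F....
  TF...
  .TF..
  T....
  T....
Step 4: 2 trees catch fire, 3 burn out
  .....
  F....
  .F...
  T....
  T....
Step 5: 0 trees catch fire, 2 burn out
  .....
  .....
  .....
  T....
  T....
Step 6: 0 trees catch fire, 0 burn out
  .....
  .....
  .....
  T....
  T....

.....
.....
.....
T....
T....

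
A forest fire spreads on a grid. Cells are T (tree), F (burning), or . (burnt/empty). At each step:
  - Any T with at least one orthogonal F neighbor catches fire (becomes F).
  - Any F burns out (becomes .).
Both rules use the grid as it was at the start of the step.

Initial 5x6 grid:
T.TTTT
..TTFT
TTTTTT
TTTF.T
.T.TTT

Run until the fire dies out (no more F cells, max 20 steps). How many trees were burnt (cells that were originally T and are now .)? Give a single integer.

Answer: 21

Derivation:
Step 1: +7 fires, +2 burnt (F count now 7)
Step 2: +7 fires, +7 burnt (F count now 7)
Step 3: +6 fires, +7 burnt (F count now 6)
Step 4: +1 fires, +6 burnt (F count now 1)
Step 5: +0 fires, +1 burnt (F count now 0)
Fire out after step 5
Initially T: 22, now '.': 29
Total burnt (originally-T cells now '.'): 21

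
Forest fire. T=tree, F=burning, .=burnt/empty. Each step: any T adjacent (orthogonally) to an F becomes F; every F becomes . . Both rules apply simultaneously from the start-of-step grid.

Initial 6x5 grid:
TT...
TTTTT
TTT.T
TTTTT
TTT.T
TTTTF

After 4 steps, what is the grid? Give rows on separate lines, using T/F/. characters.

Step 1: 2 trees catch fire, 1 burn out
  TT...
  TTTTT
  TTT.T
  TTTTT
  TTT.F
  TTTF.
Step 2: 2 trees catch fire, 2 burn out
  TT...
  TTTTT
  TTT.T
  TTTTF
  TTT..
  TTF..
Step 3: 4 trees catch fire, 2 burn out
  TT...
  TTTTT
  TTT.F
  TTTF.
  TTF..
  TF...
Step 4: 4 trees catch fire, 4 burn out
  TT...
  TTTTF
  TTT..
  TTF..
  TF...
  F....

TT...
TTTTF
TTT..
TTF..
TF...
F....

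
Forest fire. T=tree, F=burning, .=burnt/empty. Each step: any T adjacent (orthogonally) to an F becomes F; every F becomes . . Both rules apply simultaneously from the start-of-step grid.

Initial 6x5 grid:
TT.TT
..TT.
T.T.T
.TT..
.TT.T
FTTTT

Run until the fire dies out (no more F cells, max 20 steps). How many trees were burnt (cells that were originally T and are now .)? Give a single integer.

Answer: 14

Derivation:
Step 1: +1 fires, +1 burnt (F count now 1)
Step 2: +2 fires, +1 burnt (F count now 2)
Step 3: +3 fires, +2 burnt (F count now 3)
Step 4: +2 fires, +3 burnt (F count now 2)
Step 5: +2 fires, +2 burnt (F count now 2)
Step 6: +1 fires, +2 burnt (F count now 1)
Step 7: +1 fires, +1 burnt (F count now 1)
Step 8: +1 fires, +1 burnt (F count now 1)
Step 9: +1 fires, +1 burnt (F count now 1)
Step 10: +0 fires, +1 burnt (F count now 0)
Fire out after step 10
Initially T: 18, now '.': 26
Total burnt (originally-T cells now '.'): 14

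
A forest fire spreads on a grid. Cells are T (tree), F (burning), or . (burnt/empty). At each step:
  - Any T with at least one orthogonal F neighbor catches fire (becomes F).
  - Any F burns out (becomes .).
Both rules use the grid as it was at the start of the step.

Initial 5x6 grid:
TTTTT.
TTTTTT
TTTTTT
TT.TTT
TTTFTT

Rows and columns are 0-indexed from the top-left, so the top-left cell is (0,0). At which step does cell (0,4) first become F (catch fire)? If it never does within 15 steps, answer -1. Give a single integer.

Step 1: cell (0,4)='T' (+3 fires, +1 burnt)
Step 2: cell (0,4)='T' (+4 fires, +3 burnt)
Step 3: cell (0,4)='T' (+6 fires, +4 burnt)
Step 4: cell (0,4)='T' (+6 fires, +6 burnt)
Step 5: cell (0,4)='F' (+5 fires, +6 burnt)
  -> target ignites at step 5
Step 6: cell (0,4)='.' (+2 fires, +5 burnt)
Step 7: cell (0,4)='.' (+1 fires, +2 burnt)
Step 8: cell (0,4)='.' (+0 fires, +1 burnt)
  fire out at step 8

5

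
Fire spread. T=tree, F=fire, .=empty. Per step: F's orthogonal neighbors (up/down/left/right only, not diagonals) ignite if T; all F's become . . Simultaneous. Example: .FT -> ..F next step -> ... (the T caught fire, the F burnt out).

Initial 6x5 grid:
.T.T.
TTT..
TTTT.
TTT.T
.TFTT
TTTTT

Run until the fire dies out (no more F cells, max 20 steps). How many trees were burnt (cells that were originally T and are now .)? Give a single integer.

Step 1: +4 fires, +1 burnt (F count now 4)
Step 2: +5 fires, +4 burnt (F count now 5)
Step 3: +7 fires, +5 burnt (F count now 7)
Step 4: +2 fires, +7 burnt (F count now 2)
Step 5: +2 fires, +2 burnt (F count now 2)
Step 6: +0 fires, +2 burnt (F count now 0)
Fire out after step 6
Initially T: 21, now '.': 29
Total burnt (originally-T cells now '.'): 20

Answer: 20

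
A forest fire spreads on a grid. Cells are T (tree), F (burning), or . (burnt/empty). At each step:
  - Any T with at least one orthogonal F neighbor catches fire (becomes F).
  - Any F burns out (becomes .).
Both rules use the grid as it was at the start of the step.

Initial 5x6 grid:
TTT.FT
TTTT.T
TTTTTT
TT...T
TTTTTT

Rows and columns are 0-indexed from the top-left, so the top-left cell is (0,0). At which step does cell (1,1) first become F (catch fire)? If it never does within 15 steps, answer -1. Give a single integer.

Step 1: cell (1,1)='T' (+1 fires, +1 burnt)
Step 2: cell (1,1)='T' (+1 fires, +1 burnt)
Step 3: cell (1,1)='T' (+1 fires, +1 burnt)
Step 4: cell (1,1)='T' (+2 fires, +1 burnt)
Step 5: cell (1,1)='T' (+2 fires, +2 burnt)
Step 6: cell (1,1)='T' (+3 fires, +2 burnt)
Step 7: cell (1,1)='T' (+3 fires, +3 burnt)
Step 8: cell (1,1)='F' (+5 fires, +3 burnt)
  -> target ignites at step 8
Step 9: cell (1,1)='.' (+4 fires, +5 burnt)
Step 10: cell (1,1)='.' (+2 fires, +4 burnt)
Step 11: cell (1,1)='.' (+0 fires, +2 burnt)
  fire out at step 11

8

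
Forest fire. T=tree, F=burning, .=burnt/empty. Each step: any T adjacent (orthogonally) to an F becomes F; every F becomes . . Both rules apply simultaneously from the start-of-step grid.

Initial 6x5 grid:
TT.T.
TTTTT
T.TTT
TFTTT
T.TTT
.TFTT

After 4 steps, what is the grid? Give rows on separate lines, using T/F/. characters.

Step 1: 5 trees catch fire, 2 burn out
  TT.T.
  TTTTT
  T.TTT
  F.FTT
  T.FTT
  .F.FT
Step 2: 6 trees catch fire, 5 burn out
  TT.T.
  TTTTT
  F.FTT
  ...FT
  F..FT
  ....F
Step 3: 5 trees catch fire, 6 burn out
  TT.T.
  FTFTT
  ...FT
  ....F
  ....F
  .....
Step 4: 4 trees catch fire, 5 burn out
  FT.T.
  .F.FT
  ....F
  .....
  .....
  .....

FT.T.
.F.FT
....F
.....
.....
.....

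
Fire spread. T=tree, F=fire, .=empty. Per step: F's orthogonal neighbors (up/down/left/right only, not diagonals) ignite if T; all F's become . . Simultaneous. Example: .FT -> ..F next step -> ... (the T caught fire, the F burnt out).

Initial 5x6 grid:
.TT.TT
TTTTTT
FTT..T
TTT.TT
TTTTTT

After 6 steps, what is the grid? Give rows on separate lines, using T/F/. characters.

Step 1: 3 trees catch fire, 1 burn out
  .TT.TT
  FTTTTT
  .FT..T
  FTT.TT
  TTTTTT
Step 2: 4 trees catch fire, 3 burn out
  .TT.TT
  .FTTTT
  ..F..T
  .FT.TT
  FTTTTT
Step 3: 4 trees catch fire, 4 burn out
  .FT.TT
  ..FTTT
  .....T
  ..F.TT
  .FTTTT
Step 4: 3 trees catch fire, 4 burn out
  ..F.TT
  ...FTT
  .....T
  ....TT
  ..FTTT
Step 5: 2 trees catch fire, 3 burn out
  ....TT
  ....FT
  .....T
  ....TT
  ...FTT
Step 6: 3 trees catch fire, 2 burn out
  ....FT
  .....F
  .....T
  ....TT
  ....FT

....FT
.....F
.....T
....TT
....FT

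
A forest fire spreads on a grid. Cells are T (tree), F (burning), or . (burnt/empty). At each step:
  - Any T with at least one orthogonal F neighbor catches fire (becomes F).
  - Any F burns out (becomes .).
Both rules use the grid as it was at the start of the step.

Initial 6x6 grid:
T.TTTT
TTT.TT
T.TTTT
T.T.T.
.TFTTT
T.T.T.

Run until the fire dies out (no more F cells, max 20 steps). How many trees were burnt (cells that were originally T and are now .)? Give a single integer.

Answer: 24

Derivation:
Step 1: +4 fires, +1 burnt (F count now 4)
Step 2: +2 fires, +4 burnt (F count now 2)
Step 3: +5 fires, +2 burnt (F count now 5)
Step 4: +3 fires, +5 burnt (F count now 3)
Step 5: +4 fires, +3 burnt (F count now 4)
Step 6: +4 fires, +4 burnt (F count now 4)
Step 7: +2 fires, +4 burnt (F count now 2)
Step 8: +0 fires, +2 burnt (F count now 0)
Fire out after step 8
Initially T: 25, now '.': 35
Total burnt (originally-T cells now '.'): 24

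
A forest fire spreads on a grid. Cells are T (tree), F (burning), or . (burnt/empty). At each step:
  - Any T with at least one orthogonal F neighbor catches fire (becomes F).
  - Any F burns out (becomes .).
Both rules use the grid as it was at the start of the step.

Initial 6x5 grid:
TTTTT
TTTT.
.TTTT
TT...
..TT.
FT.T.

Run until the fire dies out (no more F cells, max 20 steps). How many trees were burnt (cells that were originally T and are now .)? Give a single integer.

Step 1: +1 fires, +1 burnt (F count now 1)
Step 2: +0 fires, +1 burnt (F count now 0)
Fire out after step 2
Initially T: 19, now '.': 12
Total burnt (originally-T cells now '.'): 1

Answer: 1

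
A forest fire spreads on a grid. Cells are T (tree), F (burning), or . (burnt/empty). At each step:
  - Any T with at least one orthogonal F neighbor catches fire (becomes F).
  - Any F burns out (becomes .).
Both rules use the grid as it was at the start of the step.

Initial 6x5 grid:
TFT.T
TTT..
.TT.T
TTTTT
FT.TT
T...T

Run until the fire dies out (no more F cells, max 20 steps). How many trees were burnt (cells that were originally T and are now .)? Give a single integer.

Step 1: +6 fires, +2 burnt (F count now 6)
Step 2: +4 fires, +6 burnt (F count now 4)
Step 3: +2 fires, +4 burnt (F count now 2)
Step 4: +1 fires, +2 burnt (F count now 1)
Step 5: +2 fires, +1 burnt (F count now 2)
Step 6: +2 fires, +2 burnt (F count now 2)
Step 7: +1 fires, +2 burnt (F count now 1)
Step 8: +0 fires, +1 burnt (F count now 0)
Fire out after step 8
Initially T: 19, now '.': 29
Total burnt (originally-T cells now '.'): 18

Answer: 18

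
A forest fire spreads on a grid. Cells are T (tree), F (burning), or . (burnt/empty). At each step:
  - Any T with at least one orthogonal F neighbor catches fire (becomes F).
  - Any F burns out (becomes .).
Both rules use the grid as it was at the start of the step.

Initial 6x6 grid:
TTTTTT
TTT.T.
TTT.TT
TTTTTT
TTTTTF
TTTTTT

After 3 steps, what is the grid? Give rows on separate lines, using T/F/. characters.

Step 1: 3 trees catch fire, 1 burn out
  TTTTTT
  TTT.T.
  TTT.TT
  TTTTTF
  TTTTF.
  TTTTTF
Step 2: 4 trees catch fire, 3 burn out
  TTTTTT
  TTT.T.
  TTT.TF
  TTTTF.
  TTTF..
  TTTTF.
Step 3: 4 trees catch fire, 4 burn out
  TTTTTT
  TTT.T.
  TTT.F.
  TTTF..
  TTF...
  TTTF..

TTTTTT
TTT.T.
TTT.F.
TTTF..
TTF...
TTTF..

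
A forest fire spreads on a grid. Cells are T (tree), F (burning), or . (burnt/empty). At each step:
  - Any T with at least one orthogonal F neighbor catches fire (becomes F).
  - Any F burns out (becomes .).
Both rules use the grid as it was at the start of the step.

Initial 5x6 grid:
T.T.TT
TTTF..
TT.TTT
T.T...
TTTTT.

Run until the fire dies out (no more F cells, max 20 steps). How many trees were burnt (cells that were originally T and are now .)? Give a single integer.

Step 1: +2 fires, +1 burnt (F count now 2)
Step 2: +3 fires, +2 burnt (F count now 3)
Step 3: +3 fires, +3 burnt (F count now 3)
Step 4: +2 fires, +3 burnt (F count now 2)
Step 5: +1 fires, +2 burnt (F count now 1)
Step 6: +1 fires, +1 burnt (F count now 1)
Step 7: +1 fires, +1 burnt (F count now 1)
Step 8: +1 fires, +1 burnt (F count now 1)
Step 9: +2 fires, +1 burnt (F count now 2)
Step 10: +1 fires, +2 burnt (F count now 1)
Step 11: +0 fires, +1 burnt (F count now 0)
Fire out after step 11
Initially T: 19, now '.': 28
Total burnt (originally-T cells now '.'): 17

Answer: 17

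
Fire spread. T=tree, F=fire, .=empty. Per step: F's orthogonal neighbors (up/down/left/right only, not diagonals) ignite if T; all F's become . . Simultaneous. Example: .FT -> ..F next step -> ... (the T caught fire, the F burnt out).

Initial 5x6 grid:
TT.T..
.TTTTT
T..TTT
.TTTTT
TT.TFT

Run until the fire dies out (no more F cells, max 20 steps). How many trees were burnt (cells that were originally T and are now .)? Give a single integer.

Answer: 20

Derivation:
Step 1: +3 fires, +1 burnt (F count now 3)
Step 2: +3 fires, +3 burnt (F count now 3)
Step 3: +4 fires, +3 burnt (F count now 4)
Step 4: +3 fires, +4 burnt (F count now 3)
Step 5: +3 fires, +3 burnt (F count now 3)
Step 6: +2 fires, +3 burnt (F count now 2)
Step 7: +1 fires, +2 burnt (F count now 1)
Step 8: +1 fires, +1 burnt (F count now 1)
Step 9: +0 fires, +1 burnt (F count now 0)
Fire out after step 9
Initially T: 21, now '.': 29
Total burnt (originally-T cells now '.'): 20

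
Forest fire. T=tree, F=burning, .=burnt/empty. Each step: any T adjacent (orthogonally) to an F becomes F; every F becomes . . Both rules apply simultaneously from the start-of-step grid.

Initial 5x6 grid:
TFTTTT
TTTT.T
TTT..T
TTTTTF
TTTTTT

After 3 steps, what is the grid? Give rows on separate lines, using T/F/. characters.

Step 1: 6 trees catch fire, 2 burn out
  F.FTTT
  TFTT.T
  TTT..F
  TTTTF.
  TTTTTF
Step 2: 7 trees catch fire, 6 burn out
  ...FTT
  F.FT.F
  TFT...
  TTTF..
  TTTTF.
Step 3: 8 trees catch fire, 7 burn out
  ....FF
  ...F..
  F.F...
  TFF...
  TTTF..

....FF
...F..
F.F...
TFF...
TTTF..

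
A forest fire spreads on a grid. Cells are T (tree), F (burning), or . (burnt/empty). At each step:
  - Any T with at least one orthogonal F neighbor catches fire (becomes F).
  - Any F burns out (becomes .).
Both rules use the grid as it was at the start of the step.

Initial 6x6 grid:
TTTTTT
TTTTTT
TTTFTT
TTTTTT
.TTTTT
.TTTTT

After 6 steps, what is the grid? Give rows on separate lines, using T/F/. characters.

Step 1: 4 trees catch fire, 1 burn out
  TTTTTT
  TTTFTT
  TTF.FT
  TTTFTT
  .TTTTT
  .TTTTT
Step 2: 8 trees catch fire, 4 burn out
  TTTFTT
  TTF.FT
  TF...F
  TTF.FT
  .TTFTT
  .TTTTT
Step 3: 10 trees catch fire, 8 burn out
  TTF.FT
  TF...F
  F.....
  TF...F
  .TF.FT
  .TTFTT
Step 4: 8 trees catch fire, 10 burn out
  TF...F
  F.....
  ......
  F.....
  .F...F
  .TF.FT
Step 5: 3 trees catch fire, 8 burn out
  F.....
  ......
  ......
  ......
  ......
  .F...F
Step 6: 0 trees catch fire, 3 burn out
  ......
  ......
  ......
  ......
  ......
  ......

......
......
......
......
......
......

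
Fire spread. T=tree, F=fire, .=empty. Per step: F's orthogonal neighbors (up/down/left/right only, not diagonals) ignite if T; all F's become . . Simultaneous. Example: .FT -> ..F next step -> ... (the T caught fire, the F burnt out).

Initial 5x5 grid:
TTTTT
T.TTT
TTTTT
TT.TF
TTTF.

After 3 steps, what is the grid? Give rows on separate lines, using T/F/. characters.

Step 1: 3 trees catch fire, 2 burn out
  TTTTT
  T.TTT
  TTTTF
  TT.F.
  TTF..
Step 2: 3 trees catch fire, 3 burn out
  TTTTT
  T.TTF
  TTTF.
  TT...
  TF...
Step 3: 5 trees catch fire, 3 burn out
  TTTTF
  T.TF.
  TTF..
  TF...
  F....

TTTTF
T.TF.
TTF..
TF...
F....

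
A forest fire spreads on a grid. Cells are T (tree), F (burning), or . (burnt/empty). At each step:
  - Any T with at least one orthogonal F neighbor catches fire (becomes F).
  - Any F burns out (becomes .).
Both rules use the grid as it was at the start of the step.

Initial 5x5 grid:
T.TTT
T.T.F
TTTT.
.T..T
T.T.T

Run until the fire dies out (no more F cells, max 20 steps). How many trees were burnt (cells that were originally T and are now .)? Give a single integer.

Step 1: +1 fires, +1 burnt (F count now 1)
Step 2: +1 fires, +1 burnt (F count now 1)
Step 3: +1 fires, +1 burnt (F count now 1)
Step 4: +1 fires, +1 burnt (F count now 1)
Step 5: +1 fires, +1 burnt (F count now 1)
Step 6: +2 fires, +1 burnt (F count now 2)
Step 7: +2 fires, +2 burnt (F count now 2)
Step 8: +1 fires, +2 burnt (F count now 1)
Step 9: +1 fires, +1 burnt (F count now 1)
Step 10: +0 fires, +1 burnt (F count now 0)
Fire out after step 10
Initially T: 15, now '.': 21
Total burnt (originally-T cells now '.'): 11

Answer: 11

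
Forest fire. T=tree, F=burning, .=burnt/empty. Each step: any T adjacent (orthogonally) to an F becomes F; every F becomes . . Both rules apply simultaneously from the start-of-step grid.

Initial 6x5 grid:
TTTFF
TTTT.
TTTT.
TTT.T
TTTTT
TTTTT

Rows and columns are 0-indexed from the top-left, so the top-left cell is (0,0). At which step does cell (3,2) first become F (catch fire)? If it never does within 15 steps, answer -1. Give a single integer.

Step 1: cell (3,2)='T' (+2 fires, +2 burnt)
Step 2: cell (3,2)='T' (+3 fires, +2 burnt)
Step 3: cell (3,2)='T' (+3 fires, +3 burnt)
Step 4: cell (3,2)='F' (+3 fires, +3 burnt)
  -> target ignites at step 4
Step 5: cell (3,2)='.' (+3 fires, +3 burnt)
Step 6: cell (3,2)='.' (+4 fires, +3 burnt)
Step 7: cell (3,2)='.' (+4 fires, +4 burnt)
Step 8: cell (3,2)='.' (+3 fires, +4 burnt)
Step 9: cell (3,2)='.' (+0 fires, +3 burnt)
  fire out at step 9

4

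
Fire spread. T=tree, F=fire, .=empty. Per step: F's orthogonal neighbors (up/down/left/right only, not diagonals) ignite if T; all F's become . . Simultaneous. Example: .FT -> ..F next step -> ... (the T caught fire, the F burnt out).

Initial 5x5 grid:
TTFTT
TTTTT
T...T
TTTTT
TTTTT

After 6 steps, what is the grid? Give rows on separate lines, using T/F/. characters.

Step 1: 3 trees catch fire, 1 burn out
  TF.FT
  TTFTT
  T...T
  TTTTT
  TTTTT
Step 2: 4 trees catch fire, 3 burn out
  F...F
  TF.FT
  T...T
  TTTTT
  TTTTT
Step 3: 2 trees catch fire, 4 burn out
  .....
  F...F
  T...T
  TTTTT
  TTTTT
Step 4: 2 trees catch fire, 2 burn out
  .....
  .....
  F...F
  TTTTT
  TTTTT
Step 5: 2 trees catch fire, 2 burn out
  .....
  .....
  .....
  FTTTF
  TTTTT
Step 6: 4 trees catch fire, 2 burn out
  .....
  .....
  .....
  .FTF.
  FTTTF

.....
.....
.....
.FTF.
FTTTF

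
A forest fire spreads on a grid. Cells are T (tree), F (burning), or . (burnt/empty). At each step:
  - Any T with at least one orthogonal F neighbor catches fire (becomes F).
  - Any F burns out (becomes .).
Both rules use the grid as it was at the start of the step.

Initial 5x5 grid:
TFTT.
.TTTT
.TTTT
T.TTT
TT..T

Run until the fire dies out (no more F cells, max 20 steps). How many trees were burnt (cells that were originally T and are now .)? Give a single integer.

Answer: 15

Derivation:
Step 1: +3 fires, +1 burnt (F count now 3)
Step 2: +3 fires, +3 burnt (F count now 3)
Step 3: +2 fires, +3 burnt (F count now 2)
Step 4: +3 fires, +2 burnt (F count now 3)
Step 5: +2 fires, +3 burnt (F count now 2)
Step 6: +1 fires, +2 burnt (F count now 1)
Step 7: +1 fires, +1 burnt (F count now 1)
Step 8: +0 fires, +1 burnt (F count now 0)
Fire out after step 8
Initially T: 18, now '.': 22
Total burnt (originally-T cells now '.'): 15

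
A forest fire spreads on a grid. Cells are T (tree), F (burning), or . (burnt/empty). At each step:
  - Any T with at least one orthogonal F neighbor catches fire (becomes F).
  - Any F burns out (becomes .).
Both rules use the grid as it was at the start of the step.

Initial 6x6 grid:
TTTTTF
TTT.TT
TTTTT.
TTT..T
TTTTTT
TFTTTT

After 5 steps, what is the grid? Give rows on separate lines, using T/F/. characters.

Step 1: 5 trees catch fire, 2 burn out
  TTTTF.
  TTT.TF
  TTTTT.
  TTT..T
  TFTTTT
  F.FTTT
Step 2: 6 trees catch fire, 5 burn out
  TTTF..
  TTT.F.
  TTTTT.
  TFT..T
  F.FTTT
  ...FTT
Step 3: 7 trees catch fire, 6 burn out
  TTF...
  TTT...
  TFTTF.
  F.F..T
  ...FTT
  ....FT
Step 4: 8 trees catch fire, 7 burn out
  TF....
  TFF...
  F.FF..
  .....T
  ....FT
  .....F
Step 5: 3 trees catch fire, 8 burn out
  F.....
  F.....
  ......
  .....T
  .....F
  ......

F.....
F.....
......
.....T
.....F
......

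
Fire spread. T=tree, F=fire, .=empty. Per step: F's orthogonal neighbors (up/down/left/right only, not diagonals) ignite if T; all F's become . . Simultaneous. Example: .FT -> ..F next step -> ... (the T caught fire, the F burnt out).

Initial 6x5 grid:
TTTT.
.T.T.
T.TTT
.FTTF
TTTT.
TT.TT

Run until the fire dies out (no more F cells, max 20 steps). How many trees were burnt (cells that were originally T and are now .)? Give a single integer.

Step 1: +4 fires, +2 burnt (F count now 4)
Step 2: +6 fires, +4 burnt (F count now 6)
Step 3: +3 fires, +6 burnt (F count now 3)
Step 4: +2 fires, +3 burnt (F count now 2)
Step 5: +1 fires, +2 burnt (F count now 1)
Step 6: +1 fires, +1 burnt (F count now 1)
Step 7: +2 fires, +1 burnt (F count now 2)
Step 8: +0 fires, +2 burnt (F count now 0)
Fire out after step 8
Initially T: 20, now '.': 29
Total burnt (originally-T cells now '.'): 19

Answer: 19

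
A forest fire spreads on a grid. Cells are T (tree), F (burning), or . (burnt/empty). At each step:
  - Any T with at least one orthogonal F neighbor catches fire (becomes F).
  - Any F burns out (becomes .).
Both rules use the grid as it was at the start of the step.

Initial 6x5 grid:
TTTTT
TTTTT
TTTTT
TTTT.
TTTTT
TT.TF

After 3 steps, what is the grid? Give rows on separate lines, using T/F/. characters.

Step 1: 2 trees catch fire, 1 burn out
  TTTTT
  TTTTT
  TTTTT
  TTTT.
  TTTTF
  TT.F.
Step 2: 1 trees catch fire, 2 burn out
  TTTTT
  TTTTT
  TTTTT
  TTTT.
  TTTF.
  TT...
Step 3: 2 trees catch fire, 1 burn out
  TTTTT
  TTTTT
  TTTTT
  TTTF.
  TTF..
  TT...

TTTTT
TTTTT
TTTTT
TTTF.
TTF..
TT...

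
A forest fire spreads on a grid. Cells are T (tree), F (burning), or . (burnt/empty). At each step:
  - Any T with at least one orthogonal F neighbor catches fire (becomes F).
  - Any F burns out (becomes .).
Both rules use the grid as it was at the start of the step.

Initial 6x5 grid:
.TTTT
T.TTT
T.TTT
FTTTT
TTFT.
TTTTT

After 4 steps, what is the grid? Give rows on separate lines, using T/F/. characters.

Step 1: 7 trees catch fire, 2 burn out
  .TTTT
  T.TTT
  F.TTT
  .FFTT
  FF.F.
  TTFTT
Step 2: 6 trees catch fire, 7 burn out
  .TTTT
  F.TTT
  ..FTT
  ...FT
  .....
  FF.FT
Step 3: 4 trees catch fire, 6 burn out
  .TTTT
  ..FTT
  ...FT
  ....F
  .....
  ....F
Step 4: 3 trees catch fire, 4 burn out
  .TFTT
  ...FT
  ....F
  .....
  .....
  .....

.TFTT
...FT
....F
.....
.....
.....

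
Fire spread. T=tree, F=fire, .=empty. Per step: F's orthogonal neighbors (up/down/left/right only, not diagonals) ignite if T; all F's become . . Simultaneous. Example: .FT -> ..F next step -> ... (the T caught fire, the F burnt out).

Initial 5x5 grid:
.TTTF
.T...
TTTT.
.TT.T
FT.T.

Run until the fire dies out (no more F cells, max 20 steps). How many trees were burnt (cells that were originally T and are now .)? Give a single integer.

Answer: 11

Derivation:
Step 1: +2 fires, +2 burnt (F count now 2)
Step 2: +2 fires, +2 burnt (F count now 2)
Step 3: +3 fires, +2 burnt (F count now 3)
Step 4: +3 fires, +3 burnt (F count now 3)
Step 5: +1 fires, +3 burnt (F count now 1)
Step 6: +0 fires, +1 burnt (F count now 0)
Fire out after step 6
Initially T: 13, now '.': 23
Total burnt (originally-T cells now '.'): 11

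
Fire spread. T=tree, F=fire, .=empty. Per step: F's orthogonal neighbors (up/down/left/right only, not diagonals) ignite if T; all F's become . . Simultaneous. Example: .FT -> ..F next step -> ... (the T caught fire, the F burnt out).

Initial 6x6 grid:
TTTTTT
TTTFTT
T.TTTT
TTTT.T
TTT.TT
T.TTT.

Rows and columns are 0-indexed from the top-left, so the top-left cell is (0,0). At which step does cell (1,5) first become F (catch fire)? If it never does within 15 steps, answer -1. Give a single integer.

Step 1: cell (1,5)='T' (+4 fires, +1 burnt)
Step 2: cell (1,5)='F' (+7 fires, +4 burnt)
  -> target ignites at step 2
Step 3: cell (1,5)='.' (+5 fires, +7 burnt)
Step 4: cell (1,5)='.' (+5 fires, +5 burnt)
Step 5: cell (1,5)='.' (+4 fires, +5 burnt)
Step 6: cell (1,5)='.' (+3 fires, +4 burnt)
Step 7: cell (1,5)='.' (+2 fires, +3 burnt)
Step 8: cell (1,5)='.' (+0 fires, +2 burnt)
  fire out at step 8

2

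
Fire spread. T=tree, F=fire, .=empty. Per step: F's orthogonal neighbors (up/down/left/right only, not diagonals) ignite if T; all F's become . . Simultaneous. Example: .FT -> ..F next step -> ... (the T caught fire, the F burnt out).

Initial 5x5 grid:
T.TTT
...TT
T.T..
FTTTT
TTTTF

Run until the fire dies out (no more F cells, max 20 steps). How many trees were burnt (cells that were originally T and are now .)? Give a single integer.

Answer: 10

Derivation:
Step 1: +5 fires, +2 burnt (F count now 5)
Step 2: +4 fires, +5 burnt (F count now 4)
Step 3: +1 fires, +4 burnt (F count now 1)
Step 4: +0 fires, +1 burnt (F count now 0)
Fire out after step 4
Initially T: 16, now '.': 19
Total burnt (originally-T cells now '.'): 10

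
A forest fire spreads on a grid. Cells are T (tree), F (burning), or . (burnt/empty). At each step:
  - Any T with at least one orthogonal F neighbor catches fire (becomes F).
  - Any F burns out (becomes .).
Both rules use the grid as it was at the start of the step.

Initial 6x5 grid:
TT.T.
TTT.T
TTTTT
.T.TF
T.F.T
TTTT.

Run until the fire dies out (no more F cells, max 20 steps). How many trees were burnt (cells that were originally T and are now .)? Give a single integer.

Step 1: +4 fires, +2 burnt (F count now 4)
Step 2: +4 fires, +4 burnt (F count now 4)
Step 3: +2 fires, +4 burnt (F count now 2)
Step 4: +3 fires, +2 burnt (F count now 3)
Step 5: +3 fires, +3 burnt (F count now 3)
Step 6: +2 fires, +3 burnt (F count now 2)
Step 7: +1 fires, +2 burnt (F count now 1)
Step 8: +0 fires, +1 burnt (F count now 0)
Fire out after step 8
Initially T: 20, now '.': 29
Total burnt (originally-T cells now '.'): 19

Answer: 19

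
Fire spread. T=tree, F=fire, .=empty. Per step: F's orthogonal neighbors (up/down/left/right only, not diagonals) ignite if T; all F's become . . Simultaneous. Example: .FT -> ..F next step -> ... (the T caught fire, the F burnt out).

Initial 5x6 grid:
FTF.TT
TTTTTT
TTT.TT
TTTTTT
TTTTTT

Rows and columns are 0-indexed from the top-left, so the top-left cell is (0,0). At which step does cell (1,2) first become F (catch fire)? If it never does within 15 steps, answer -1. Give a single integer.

Step 1: cell (1,2)='F' (+3 fires, +2 burnt)
  -> target ignites at step 1
Step 2: cell (1,2)='.' (+4 fires, +3 burnt)
Step 3: cell (1,2)='.' (+4 fires, +4 burnt)
Step 4: cell (1,2)='.' (+7 fires, +4 burnt)
Step 5: cell (1,2)='.' (+5 fires, +7 burnt)
Step 6: cell (1,2)='.' (+2 fires, +5 burnt)
Step 7: cell (1,2)='.' (+1 fires, +2 burnt)
Step 8: cell (1,2)='.' (+0 fires, +1 burnt)
  fire out at step 8

1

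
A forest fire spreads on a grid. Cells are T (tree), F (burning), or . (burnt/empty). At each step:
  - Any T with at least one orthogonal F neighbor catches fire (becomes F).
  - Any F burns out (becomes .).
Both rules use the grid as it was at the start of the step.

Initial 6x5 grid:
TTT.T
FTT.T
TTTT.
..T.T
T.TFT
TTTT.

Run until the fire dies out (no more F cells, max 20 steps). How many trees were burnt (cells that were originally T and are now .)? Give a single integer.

Step 1: +6 fires, +2 burnt (F count now 6)
Step 2: +6 fires, +6 burnt (F count now 6)
Step 3: +3 fires, +6 burnt (F count now 3)
Step 4: +2 fires, +3 burnt (F count now 2)
Step 5: +1 fires, +2 burnt (F count now 1)
Step 6: +0 fires, +1 burnt (F count now 0)
Fire out after step 6
Initially T: 20, now '.': 28
Total burnt (originally-T cells now '.'): 18

Answer: 18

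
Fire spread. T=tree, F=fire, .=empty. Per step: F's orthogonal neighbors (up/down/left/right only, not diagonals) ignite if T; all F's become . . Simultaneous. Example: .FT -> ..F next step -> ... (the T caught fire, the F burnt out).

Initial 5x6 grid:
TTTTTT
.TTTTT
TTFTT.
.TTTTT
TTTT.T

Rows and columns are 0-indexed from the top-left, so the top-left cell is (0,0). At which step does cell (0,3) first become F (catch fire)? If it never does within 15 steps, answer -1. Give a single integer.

Step 1: cell (0,3)='T' (+4 fires, +1 burnt)
Step 2: cell (0,3)='T' (+8 fires, +4 burnt)
Step 3: cell (0,3)='F' (+6 fires, +8 burnt)
  -> target ignites at step 3
Step 4: cell (0,3)='.' (+5 fires, +6 burnt)
Step 5: cell (0,3)='.' (+2 fires, +5 burnt)
Step 6: cell (0,3)='.' (+0 fires, +2 burnt)
  fire out at step 6

3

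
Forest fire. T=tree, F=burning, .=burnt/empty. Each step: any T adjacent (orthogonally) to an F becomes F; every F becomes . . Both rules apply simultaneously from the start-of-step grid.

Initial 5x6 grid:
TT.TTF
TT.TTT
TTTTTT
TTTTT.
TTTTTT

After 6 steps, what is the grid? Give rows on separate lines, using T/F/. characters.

Step 1: 2 trees catch fire, 1 burn out
  TT.TF.
  TT.TTF
  TTTTTT
  TTTTT.
  TTTTTT
Step 2: 3 trees catch fire, 2 burn out
  TT.F..
  TT.TF.
  TTTTTF
  TTTTT.
  TTTTTT
Step 3: 2 trees catch fire, 3 burn out
  TT....
  TT.F..
  TTTTF.
  TTTTT.
  TTTTTT
Step 4: 2 trees catch fire, 2 burn out
  TT....
  TT....
  TTTF..
  TTTTF.
  TTTTTT
Step 5: 3 trees catch fire, 2 burn out
  TT....
  TT....
  TTF...
  TTTF..
  TTTTFT
Step 6: 4 trees catch fire, 3 burn out
  TT....
  TT....
  TF....
  TTF...
  TTTF.F

TT....
TT....
TF....
TTF...
TTTF.F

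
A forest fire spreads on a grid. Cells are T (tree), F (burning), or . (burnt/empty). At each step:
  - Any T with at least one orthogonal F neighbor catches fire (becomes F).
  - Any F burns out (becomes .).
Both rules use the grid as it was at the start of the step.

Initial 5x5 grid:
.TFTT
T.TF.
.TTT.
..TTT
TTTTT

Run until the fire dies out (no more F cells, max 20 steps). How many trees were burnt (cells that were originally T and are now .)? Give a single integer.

Answer: 15

Derivation:
Step 1: +4 fires, +2 burnt (F count now 4)
Step 2: +3 fires, +4 burnt (F count now 3)
Step 3: +4 fires, +3 burnt (F count now 4)
Step 4: +2 fires, +4 burnt (F count now 2)
Step 5: +1 fires, +2 burnt (F count now 1)
Step 6: +1 fires, +1 burnt (F count now 1)
Step 7: +0 fires, +1 burnt (F count now 0)
Fire out after step 7
Initially T: 16, now '.': 24
Total burnt (originally-T cells now '.'): 15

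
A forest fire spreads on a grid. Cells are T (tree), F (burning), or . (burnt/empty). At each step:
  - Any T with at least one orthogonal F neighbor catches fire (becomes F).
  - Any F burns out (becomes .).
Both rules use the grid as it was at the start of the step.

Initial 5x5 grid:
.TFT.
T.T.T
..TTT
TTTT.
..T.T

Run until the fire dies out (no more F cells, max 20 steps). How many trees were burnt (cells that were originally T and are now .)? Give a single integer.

Answer: 12

Derivation:
Step 1: +3 fires, +1 burnt (F count now 3)
Step 2: +1 fires, +3 burnt (F count now 1)
Step 3: +2 fires, +1 burnt (F count now 2)
Step 4: +4 fires, +2 burnt (F count now 4)
Step 5: +2 fires, +4 burnt (F count now 2)
Step 6: +0 fires, +2 burnt (F count now 0)
Fire out after step 6
Initially T: 14, now '.': 23
Total burnt (originally-T cells now '.'): 12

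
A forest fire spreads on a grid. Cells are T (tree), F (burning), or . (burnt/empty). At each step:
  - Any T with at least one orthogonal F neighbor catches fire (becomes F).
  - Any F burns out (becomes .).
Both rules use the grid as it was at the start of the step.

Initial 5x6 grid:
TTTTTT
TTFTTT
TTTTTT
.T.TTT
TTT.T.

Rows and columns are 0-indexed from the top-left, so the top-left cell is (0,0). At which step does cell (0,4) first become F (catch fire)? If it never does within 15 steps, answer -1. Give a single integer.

Step 1: cell (0,4)='T' (+4 fires, +1 burnt)
Step 2: cell (0,4)='T' (+6 fires, +4 burnt)
Step 3: cell (0,4)='F' (+7 fires, +6 burnt)
  -> target ignites at step 3
Step 4: cell (0,4)='.' (+4 fires, +7 burnt)
Step 5: cell (0,4)='.' (+4 fires, +4 burnt)
Step 6: cell (0,4)='.' (+0 fires, +4 burnt)
  fire out at step 6

3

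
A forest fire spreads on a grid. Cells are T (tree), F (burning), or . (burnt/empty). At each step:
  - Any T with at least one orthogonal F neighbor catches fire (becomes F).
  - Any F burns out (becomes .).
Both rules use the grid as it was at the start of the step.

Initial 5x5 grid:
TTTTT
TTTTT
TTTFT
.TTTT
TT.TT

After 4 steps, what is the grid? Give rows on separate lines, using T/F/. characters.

Step 1: 4 trees catch fire, 1 burn out
  TTTTT
  TTTFT
  TTF.F
  .TTFT
  TT.TT
Step 2: 7 trees catch fire, 4 burn out
  TTTFT
  TTF.F
  TF...
  .TF.F
  TT.FT
Step 3: 6 trees catch fire, 7 burn out
  TTF.F
  TF...
  F....
  .F...
  TT..F
Step 4: 3 trees catch fire, 6 burn out
  TF...
  F....
  .....
  .....
  TF...

TF...
F....
.....
.....
TF...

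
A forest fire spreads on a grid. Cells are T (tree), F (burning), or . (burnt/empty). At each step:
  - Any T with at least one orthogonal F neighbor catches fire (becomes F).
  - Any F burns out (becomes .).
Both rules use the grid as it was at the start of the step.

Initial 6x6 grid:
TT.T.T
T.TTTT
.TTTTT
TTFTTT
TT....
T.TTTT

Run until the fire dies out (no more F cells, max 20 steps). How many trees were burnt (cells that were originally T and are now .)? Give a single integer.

Answer: 19

Derivation:
Step 1: +3 fires, +1 burnt (F count now 3)
Step 2: +6 fires, +3 burnt (F count now 6)
Step 3: +4 fires, +6 burnt (F count now 4)
Step 4: +4 fires, +4 burnt (F count now 4)
Step 5: +1 fires, +4 burnt (F count now 1)
Step 6: +1 fires, +1 burnt (F count now 1)
Step 7: +0 fires, +1 burnt (F count now 0)
Fire out after step 7
Initially T: 26, now '.': 29
Total burnt (originally-T cells now '.'): 19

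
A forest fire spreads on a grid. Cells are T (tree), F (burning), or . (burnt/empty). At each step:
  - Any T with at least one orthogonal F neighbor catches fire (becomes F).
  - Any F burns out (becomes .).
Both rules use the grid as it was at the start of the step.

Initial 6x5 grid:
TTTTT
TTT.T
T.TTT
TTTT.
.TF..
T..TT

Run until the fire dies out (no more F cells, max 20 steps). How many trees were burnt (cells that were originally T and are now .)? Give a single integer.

Step 1: +2 fires, +1 burnt (F count now 2)
Step 2: +3 fires, +2 burnt (F count now 3)
Step 3: +3 fires, +3 burnt (F count now 3)
Step 4: +4 fires, +3 burnt (F count now 4)
Step 5: +4 fires, +4 burnt (F count now 4)
Step 6: +2 fires, +4 burnt (F count now 2)
Step 7: +0 fires, +2 burnt (F count now 0)
Fire out after step 7
Initially T: 21, now '.': 27
Total burnt (originally-T cells now '.'): 18

Answer: 18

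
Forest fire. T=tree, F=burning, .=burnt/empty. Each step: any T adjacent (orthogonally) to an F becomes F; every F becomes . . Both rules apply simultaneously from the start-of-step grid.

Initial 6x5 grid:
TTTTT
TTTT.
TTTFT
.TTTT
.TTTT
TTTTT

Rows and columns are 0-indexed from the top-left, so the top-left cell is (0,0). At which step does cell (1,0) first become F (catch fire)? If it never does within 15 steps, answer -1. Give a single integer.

Step 1: cell (1,0)='T' (+4 fires, +1 burnt)
Step 2: cell (1,0)='T' (+6 fires, +4 burnt)
Step 3: cell (1,0)='T' (+8 fires, +6 burnt)
Step 4: cell (1,0)='F' (+5 fires, +8 burnt)
  -> target ignites at step 4
Step 5: cell (1,0)='.' (+2 fires, +5 burnt)
Step 6: cell (1,0)='.' (+1 fires, +2 burnt)
Step 7: cell (1,0)='.' (+0 fires, +1 burnt)
  fire out at step 7

4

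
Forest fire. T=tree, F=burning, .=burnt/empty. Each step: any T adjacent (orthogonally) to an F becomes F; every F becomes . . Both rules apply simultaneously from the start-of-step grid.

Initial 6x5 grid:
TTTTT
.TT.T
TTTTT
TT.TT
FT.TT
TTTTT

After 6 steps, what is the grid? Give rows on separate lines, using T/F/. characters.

Step 1: 3 trees catch fire, 1 burn out
  TTTTT
  .TT.T
  TTTTT
  FT.TT
  .F.TT
  FTTTT
Step 2: 3 trees catch fire, 3 burn out
  TTTTT
  .TT.T
  FTTTT
  .F.TT
  ...TT
  .FTTT
Step 3: 2 trees catch fire, 3 burn out
  TTTTT
  .TT.T
  .FTTT
  ...TT
  ...TT
  ..FTT
Step 4: 3 trees catch fire, 2 burn out
  TTTTT
  .FT.T
  ..FTT
  ...TT
  ...TT
  ...FT
Step 5: 5 trees catch fire, 3 burn out
  TFTTT
  ..F.T
  ...FT
  ...TT
  ...FT
  ....F
Step 6: 5 trees catch fire, 5 burn out
  F.FTT
  ....T
  ....F
  ...FT
  ....F
  .....

F.FTT
....T
....F
...FT
....F
.....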